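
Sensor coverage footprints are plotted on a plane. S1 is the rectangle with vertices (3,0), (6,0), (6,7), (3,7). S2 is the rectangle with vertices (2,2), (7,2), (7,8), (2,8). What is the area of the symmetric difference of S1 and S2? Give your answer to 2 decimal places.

|S1∩S2|: x∈[3,6], y∈[2,7] → 3·5 = 15.
|S1 △ S2| = |S1| + |S2| − 2·|S1∩S2| = 21 + 30 − 30 = 21.00.

21.00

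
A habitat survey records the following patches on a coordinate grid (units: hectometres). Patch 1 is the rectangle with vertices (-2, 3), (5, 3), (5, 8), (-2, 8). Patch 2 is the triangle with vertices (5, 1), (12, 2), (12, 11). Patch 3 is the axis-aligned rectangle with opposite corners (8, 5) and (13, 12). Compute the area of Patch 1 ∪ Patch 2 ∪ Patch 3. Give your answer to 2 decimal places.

88.93

By inclusion–exclusion:
Individual areas: |Patch 1| = 35, |Patch 2| = 31.5, |Patch 3| = 35.
|Patch 1∩Patch 2| = 0.
|Patch 1∩Patch 3| = 0 (no overlap).
|Patch 2∩Patch 3| = 12.5714.
|Patch 1∩Patch 2∩Patch 3| = 0.
|Patch 1 ∪ Patch 2 ∪ Patch 3| = 101.5 − 12.5714 + 0 = 88.93.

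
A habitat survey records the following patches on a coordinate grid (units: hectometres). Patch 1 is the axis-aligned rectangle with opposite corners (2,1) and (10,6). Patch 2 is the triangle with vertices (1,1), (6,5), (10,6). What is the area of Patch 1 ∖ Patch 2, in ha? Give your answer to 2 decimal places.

34.62

|Patch 1| = 40, |Patch 1∩Patch 2| = 5.3778.
|Patch 1 ∖ Patch 2| = |Patch 1| − |Patch 1∩Patch 2| = 40 − 5.3778 = 34.62.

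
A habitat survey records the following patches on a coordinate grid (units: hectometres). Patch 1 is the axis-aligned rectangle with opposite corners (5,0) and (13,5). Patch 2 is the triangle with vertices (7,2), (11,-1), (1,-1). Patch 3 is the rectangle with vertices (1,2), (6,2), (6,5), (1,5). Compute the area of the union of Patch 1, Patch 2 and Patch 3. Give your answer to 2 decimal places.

61.33

By inclusion–exclusion:
Individual areas: |Patch 1| = 40, |Patch 2| = 15, |Patch 3| = 15.
|Patch 1∩Patch 2| = 5.6667.
|Patch 1∩Patch 3|: x∈[5,6], y∈[2,5] → 1·3 = 3.
|Patch 2∩Patch 3| = 0.
|Patch 1∩Patch 2∩Patch 3| = 0.
|Patch 1 ∪ Patch 2 ∪ Patch 3| = 70 − 8.6667 + 0 = 61.33.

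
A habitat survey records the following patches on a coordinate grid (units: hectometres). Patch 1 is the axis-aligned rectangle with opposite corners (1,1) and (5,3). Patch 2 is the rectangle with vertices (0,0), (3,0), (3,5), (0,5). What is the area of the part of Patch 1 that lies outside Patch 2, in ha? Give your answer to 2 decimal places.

|Patch 1∩Patch 2|: x∈[1,3], y∈[1,3] → 2·2 = 4.
|Patch 1| = 8.
|Patch 1 ∖ Patch 2| = |Patch 1| − |Patch 1∩Patch 2| = 8 − 4 = 4.00.

4.00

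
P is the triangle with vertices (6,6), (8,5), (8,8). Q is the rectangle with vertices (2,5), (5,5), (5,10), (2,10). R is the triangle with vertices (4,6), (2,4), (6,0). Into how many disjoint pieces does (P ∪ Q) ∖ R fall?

2

(P ∪ Q) ∖ R splits into 2 disjoint pieces (area 3, area 14.3333).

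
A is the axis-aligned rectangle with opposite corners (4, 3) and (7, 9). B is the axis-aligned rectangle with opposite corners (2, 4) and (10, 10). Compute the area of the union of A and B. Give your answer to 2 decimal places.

By inclusion–exclusion:
Individual areas: |A| = 18, |B| = 48.
|A∩B|: x∈[4,7], y∈[4,9] → 3·5 = 15.
|A ∪ B| = 66 − 15 = 51.00.

51.00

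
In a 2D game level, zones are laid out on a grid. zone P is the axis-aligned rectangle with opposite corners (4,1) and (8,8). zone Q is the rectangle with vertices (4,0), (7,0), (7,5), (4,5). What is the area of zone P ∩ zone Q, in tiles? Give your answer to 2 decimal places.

12.00

|zone P∩zone Q|: x∈[4,7], y∈[1,5] → 3·4 = 12.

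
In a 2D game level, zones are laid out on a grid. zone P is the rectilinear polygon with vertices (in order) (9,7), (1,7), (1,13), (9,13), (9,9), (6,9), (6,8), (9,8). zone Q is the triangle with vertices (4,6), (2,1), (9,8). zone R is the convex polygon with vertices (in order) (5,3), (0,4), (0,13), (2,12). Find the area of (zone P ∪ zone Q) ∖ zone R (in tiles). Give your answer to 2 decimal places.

42.77

|zone P ∪ zone Q| = 54.75.
|(zone P ∪ zone Q) ∩ zone R| = 11.9769.
|(zone P ∪ zone Q) ∖ zone R| = 54.75 − 11.9769 = 42.77.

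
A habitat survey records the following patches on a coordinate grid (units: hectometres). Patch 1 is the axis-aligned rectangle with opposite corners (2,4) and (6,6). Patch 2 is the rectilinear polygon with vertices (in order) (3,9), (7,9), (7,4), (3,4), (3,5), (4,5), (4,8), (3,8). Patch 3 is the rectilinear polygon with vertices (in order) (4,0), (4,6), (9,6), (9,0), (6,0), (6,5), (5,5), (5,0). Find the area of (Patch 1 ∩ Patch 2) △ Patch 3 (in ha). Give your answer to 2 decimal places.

|Patch 1 ∩ Patch 2| = 5.
|(Patch 1 ∩ Patch 2) ∩ Patch 3| = 3.
|(Patch 1 ∩ Patch 2) △ Patch 3| = 5 + 25 − 6 = 24.00.

24.00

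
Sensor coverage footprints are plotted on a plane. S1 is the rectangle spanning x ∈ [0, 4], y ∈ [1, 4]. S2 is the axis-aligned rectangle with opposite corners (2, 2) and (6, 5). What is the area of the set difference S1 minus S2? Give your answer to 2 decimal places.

8.00

|S1∩S2|: x∈[2,4], y∈[2,4] → 2·2 = 4.
|S1| = 12.
|S1 ∖ S2| = |S1| − |S1∩S2| = 12 − 4 = 8.00.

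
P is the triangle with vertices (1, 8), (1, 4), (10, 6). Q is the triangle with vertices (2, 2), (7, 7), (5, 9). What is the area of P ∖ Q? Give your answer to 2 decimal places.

12.88

|P| = 18, |P∩Q| = 5.1202.
|P ∖ Q| = |P| − |P∩Q| = 18 − 5.1202 = 12.88.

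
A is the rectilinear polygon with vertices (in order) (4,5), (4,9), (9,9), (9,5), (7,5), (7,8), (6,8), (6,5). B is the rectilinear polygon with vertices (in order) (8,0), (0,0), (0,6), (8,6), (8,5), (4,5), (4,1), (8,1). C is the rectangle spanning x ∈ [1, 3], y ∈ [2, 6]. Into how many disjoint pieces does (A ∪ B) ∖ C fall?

(A ∪ B) ∖ C is a single connected region.

1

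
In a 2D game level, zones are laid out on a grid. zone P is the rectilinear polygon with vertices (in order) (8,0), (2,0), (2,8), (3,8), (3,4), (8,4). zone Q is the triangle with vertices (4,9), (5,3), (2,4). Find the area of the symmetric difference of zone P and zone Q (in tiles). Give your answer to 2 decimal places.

|zone P| = 28, |zone Q| = 8.5, |zone P∩zone Q| = 2.6667.
|zone P △ zone Q| = |zone P| + |zone Q| − 2·|zone P∩zone Q| = 28 + 8.5 − 5.3333 = 31.17.

31.17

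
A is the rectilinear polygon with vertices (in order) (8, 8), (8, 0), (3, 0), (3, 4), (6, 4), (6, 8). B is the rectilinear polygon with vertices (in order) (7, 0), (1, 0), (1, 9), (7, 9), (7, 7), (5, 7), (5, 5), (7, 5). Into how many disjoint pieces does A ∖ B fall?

1

A ∖ B is a single connected region.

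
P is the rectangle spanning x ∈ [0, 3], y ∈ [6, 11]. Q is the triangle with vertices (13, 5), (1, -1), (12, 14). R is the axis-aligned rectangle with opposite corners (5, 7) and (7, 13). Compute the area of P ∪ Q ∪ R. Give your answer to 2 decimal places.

83.99

By inclusion–exclusion:
Individual areas: |P| = 15, |Q| = 57, |R| = 12.
|P∩Q| = 0.
|P∩R| = 0 (no overlap).
|Q∩R| = 0.0121.
|P∩Q∩R| = 0.
|P ∪ Q ∪ R| = 84 − 0.0121 + 0 = 83.99.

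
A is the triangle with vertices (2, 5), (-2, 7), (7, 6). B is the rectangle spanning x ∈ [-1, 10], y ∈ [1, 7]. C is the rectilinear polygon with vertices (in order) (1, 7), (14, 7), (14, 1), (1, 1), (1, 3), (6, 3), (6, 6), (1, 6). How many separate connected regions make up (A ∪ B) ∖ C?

(A ∪ B) ∖ C is a single connected region.

1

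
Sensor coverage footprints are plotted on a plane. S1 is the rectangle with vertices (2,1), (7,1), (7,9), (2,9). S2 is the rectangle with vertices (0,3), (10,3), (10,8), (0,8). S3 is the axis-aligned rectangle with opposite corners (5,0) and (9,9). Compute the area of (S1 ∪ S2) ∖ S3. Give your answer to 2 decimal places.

|S1 ∪ S2| = 65.
|(S1 ∪ S2) ∩ S3| = 26.
|(S1 ∪ S2) ∖ S3| = 65 − 26 = 39.00.

39.00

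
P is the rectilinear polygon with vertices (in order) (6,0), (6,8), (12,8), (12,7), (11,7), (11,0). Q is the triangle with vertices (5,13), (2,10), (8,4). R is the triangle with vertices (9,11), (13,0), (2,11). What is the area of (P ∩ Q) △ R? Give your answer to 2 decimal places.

|P ∩ Q| = 3.3333.
|(P ∩ Q) ∩ R| = 1.5833.
|(P ∩ Q) △ R| = 3.3333 + 38.5 − 3.1667 = 38.67.

38.67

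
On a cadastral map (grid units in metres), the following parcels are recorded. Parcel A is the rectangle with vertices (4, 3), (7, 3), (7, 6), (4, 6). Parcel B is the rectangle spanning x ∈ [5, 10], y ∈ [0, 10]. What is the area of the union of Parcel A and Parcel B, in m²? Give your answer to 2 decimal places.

By inclusion–exclusion:
Individual areas: |Parcel A| = 9, |Parcel B| = 50.
|Parcel A∩Parcel B|: x∈[5,7], y∈[3,6] → 2·3 = 6.
|Parcel A ∪ Parcel B| = 59 − 6 = 53.00.

53.00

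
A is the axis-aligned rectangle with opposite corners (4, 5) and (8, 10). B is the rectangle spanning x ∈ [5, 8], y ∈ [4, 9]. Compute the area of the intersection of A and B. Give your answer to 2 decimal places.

|A∩B|: x∈[5,8], y∈[5,9] → 3·4 = 12.

12.00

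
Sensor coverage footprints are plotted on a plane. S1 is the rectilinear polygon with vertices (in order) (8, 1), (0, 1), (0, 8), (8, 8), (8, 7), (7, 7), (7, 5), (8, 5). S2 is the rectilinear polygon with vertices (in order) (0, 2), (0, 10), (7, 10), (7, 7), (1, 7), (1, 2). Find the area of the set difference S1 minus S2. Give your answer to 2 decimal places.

42.00

|S1| = 54, |S1∩S2| = 12.
|S1 ∖ S2| = |S1| − |S1∩S2| = 54 − 12 = 42.00.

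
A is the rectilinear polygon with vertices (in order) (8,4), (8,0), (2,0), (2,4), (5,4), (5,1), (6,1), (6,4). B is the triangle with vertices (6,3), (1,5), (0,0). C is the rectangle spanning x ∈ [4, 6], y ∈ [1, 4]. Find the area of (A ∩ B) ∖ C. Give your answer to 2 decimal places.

|A ∩ B| = 6.3.
|(A ∩ B) ∩ C| = 1.35.
|(A ∩ B) ∖ C| = 6.3 − 1.35 = 4.95.

4.95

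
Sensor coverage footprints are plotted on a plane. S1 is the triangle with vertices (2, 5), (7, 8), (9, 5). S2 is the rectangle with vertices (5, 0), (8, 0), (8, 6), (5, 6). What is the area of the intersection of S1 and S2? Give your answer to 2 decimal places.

The intersection is the polygon with vertices (5,5), (5,6), (8,6), (8,5).
By the shoelace formula its area is 3.00.

3.00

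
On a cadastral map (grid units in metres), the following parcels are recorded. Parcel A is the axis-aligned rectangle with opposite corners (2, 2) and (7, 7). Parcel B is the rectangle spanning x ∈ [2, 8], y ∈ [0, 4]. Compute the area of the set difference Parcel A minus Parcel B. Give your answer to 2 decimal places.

|Parcel A∩Parcel B|: x∈[2,7], y∈[2,4] → 5·2 = 10.
|Parcel A| = 25.
|Parcel A ∖ Parcel B| = |Parcel A| − |Parcel A∩Parcel B| = 25 − 10 = 15.00.

15.00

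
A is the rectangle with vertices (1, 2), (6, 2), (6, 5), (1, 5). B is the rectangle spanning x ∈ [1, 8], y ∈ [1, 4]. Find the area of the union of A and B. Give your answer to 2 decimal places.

26.00

By inclusion–exclusion:
Individual areas: |A| = 15, |B| = 21.
|A∩B|: x∈[1,6], y∈[2,4] → 5·2 = 10.
|A ∪ B| = 36 − 10 = 26.00.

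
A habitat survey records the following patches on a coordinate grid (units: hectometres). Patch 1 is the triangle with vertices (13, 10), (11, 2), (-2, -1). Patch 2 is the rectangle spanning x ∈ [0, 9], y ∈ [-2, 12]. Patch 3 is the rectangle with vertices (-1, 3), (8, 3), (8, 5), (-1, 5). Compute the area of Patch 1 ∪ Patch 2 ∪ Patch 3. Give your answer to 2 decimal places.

By inclusion–exclusion:
Individual areas: |Patch 1| = 49, |Patch 2| = 126, |Patch 3| = 18.
|Patch 1∩Patch 2| = 29.4.
|Patch 1∩Patch 3| = 6.3636.
|Patch 2∩Patch 3|: x∈[0,8], y∈[3,5] → 8·2 = 16.
|Patch 1∩Patch 2∩Patch 3| = 6.3636.
|Patch 1 ∪ Patch 2 ∪ Patch 3| = 193 − 51.7636 + 6.3636 = 147.60.

147.60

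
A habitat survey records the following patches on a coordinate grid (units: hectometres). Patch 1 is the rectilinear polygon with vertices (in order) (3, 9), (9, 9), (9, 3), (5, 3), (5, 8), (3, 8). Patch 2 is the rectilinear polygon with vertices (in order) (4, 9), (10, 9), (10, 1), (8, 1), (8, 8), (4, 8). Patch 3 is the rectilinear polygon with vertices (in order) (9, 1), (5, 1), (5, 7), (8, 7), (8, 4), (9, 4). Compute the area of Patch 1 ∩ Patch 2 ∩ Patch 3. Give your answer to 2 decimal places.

1.00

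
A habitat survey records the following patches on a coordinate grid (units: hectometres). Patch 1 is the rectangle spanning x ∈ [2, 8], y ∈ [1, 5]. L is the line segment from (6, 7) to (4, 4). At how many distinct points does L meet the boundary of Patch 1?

1

The segment meets the boundary at (4.667,5).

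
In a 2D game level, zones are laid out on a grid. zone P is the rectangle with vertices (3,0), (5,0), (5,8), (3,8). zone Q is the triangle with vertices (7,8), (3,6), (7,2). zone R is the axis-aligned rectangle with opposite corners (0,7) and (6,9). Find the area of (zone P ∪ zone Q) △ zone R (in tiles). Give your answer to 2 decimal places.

32.50

|zone P ∪ zone Q| = 25.
|(zone P ∪ zone Q) ∩ zone R| = 2.25.
|(zone P ∪ zone Q) △ zone R| = 25 + 12 − 4.5 = 32.50.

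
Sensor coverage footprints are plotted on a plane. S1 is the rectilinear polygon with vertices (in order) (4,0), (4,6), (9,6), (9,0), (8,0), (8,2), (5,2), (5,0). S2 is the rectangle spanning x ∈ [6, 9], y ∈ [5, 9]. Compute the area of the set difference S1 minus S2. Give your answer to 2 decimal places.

|S1| = 24, |S1∩S2| = 3.
|S1 ∖ S2| = |S1| − |S1∩S2| = 24 − 3 = 21.00.

21.00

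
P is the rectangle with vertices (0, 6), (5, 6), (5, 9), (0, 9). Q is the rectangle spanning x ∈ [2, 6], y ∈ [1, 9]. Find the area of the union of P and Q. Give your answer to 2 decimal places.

By inclusion–exclusion:
Individual areas: |P| = 15, |Q| = 32.
|P∩Q|: x∈[2,5], y∈[6,9] → 3·3 = 9.
|P ∪ Q| = 47 − 9 = 38.00.

38.00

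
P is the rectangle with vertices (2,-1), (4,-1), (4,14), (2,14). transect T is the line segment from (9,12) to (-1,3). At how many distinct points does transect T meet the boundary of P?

2

The segment meets the boundary at (2,5.7), (4,7.5).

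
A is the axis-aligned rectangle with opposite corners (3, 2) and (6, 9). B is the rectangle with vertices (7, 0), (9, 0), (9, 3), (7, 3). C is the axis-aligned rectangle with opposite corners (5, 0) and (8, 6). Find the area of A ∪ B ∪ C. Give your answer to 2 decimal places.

38.00

By inclusion–exclusion:
Individual areas: |A| = 21, |B| = 6, |C| = 18.
|A∩B| = 0 (no overlap).
|A∩C|: x∈[5,6], y∈[2,6] → 1·4 = 4.
|B∩C|: x∈[7,8], y∈[0,3] → 1·3 = 3.
|A∩B∩C| = 0.
|A ∪ B ∪ C| = 45 − 7 + 0 = 38.00.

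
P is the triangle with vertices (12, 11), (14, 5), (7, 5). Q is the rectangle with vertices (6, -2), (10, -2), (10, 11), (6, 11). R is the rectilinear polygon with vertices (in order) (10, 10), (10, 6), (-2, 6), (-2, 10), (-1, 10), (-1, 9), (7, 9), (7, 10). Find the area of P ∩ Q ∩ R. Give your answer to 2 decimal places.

The intersection is the polygon with vertices (10,8.6), (10,6), (7.833,6).
By the shoelace formula its area is 2.82.

2.82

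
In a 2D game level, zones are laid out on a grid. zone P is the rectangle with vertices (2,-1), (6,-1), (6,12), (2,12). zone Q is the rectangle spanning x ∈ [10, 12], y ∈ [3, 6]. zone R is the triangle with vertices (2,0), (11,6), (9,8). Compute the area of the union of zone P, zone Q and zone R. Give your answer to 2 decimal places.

By inclusion–exclusion:
Individual areas: |zone P| = 52, |zone Q| = 6, |zone R| = 15.
|zone P∩zone Q| = 0 (no overlap).
|zone P∩zone R| = 3.8095.
|zone Q∩zone R| = 0.3333.
|zone P∩zone Q∩zone R| = 0.
|zone P ∪ zone Q ∪ zone R| = 73 − 4.1429 + 0 = 68.86.

68.86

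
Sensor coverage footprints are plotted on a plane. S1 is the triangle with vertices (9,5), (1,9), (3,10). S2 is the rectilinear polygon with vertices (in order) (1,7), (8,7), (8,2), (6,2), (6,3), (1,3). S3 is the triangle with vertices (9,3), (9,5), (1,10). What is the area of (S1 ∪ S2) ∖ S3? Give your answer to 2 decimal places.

|S1 ∪ S2| = 36.5667.
|(S1 ∪ S2) ∩ S3| = 5.9162.
|(S1 ∪ S2) ∖ S3| = 36.5667 − 5.9162 = 30.65.

30.65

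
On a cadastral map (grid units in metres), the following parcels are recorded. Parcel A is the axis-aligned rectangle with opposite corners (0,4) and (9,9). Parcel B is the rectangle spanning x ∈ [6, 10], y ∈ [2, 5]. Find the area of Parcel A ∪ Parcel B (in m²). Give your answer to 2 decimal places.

54.00

By inclusion–exclusion:
Individual areas: |Parcel A| = 45, |Parcel B| = 12.
|Parcel A∩Parcel B|: x∈[6,9], y∈[4,5] → 3·1 = 3.
|Parcel A ∪ Parcel B| = 57 − 3 = 54.00.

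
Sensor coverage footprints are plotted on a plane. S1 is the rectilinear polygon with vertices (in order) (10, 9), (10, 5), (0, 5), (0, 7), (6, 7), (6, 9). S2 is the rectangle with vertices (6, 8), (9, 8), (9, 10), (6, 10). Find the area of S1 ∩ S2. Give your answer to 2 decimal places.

3.00

The intersection is the polygon with vertices (6,9), (9,9), (9,8), (6,8).
By the shoelace formula its area is 3.00.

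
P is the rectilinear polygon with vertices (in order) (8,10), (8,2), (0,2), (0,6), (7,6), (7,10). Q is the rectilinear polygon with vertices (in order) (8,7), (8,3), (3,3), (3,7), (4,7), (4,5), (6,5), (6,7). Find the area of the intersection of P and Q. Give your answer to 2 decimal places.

14.00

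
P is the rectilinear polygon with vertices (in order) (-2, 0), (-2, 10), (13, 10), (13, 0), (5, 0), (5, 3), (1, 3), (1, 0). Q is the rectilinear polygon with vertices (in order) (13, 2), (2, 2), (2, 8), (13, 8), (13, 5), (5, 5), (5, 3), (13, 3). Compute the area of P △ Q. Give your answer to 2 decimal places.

|P| = 138, |Q| = 50, |P∩Q| = 47.
|P △ Q| = |P| + |Q| − 2·|P∩Q| = 138 + 50 − 94 = 94.00.

94.00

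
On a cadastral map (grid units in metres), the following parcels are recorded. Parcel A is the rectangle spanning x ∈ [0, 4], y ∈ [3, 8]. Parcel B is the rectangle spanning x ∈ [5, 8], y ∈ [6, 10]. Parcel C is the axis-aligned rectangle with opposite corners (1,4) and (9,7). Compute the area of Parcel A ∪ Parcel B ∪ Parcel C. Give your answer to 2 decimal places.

By inclusion–exclusion:
Individual areas: |Parcel A| = 20, |Parcel B| = 12, |Parcel C| = 24.
|Parcel A∩Parcel B| = 0 (no overlap).
|Parcel A∩Parcel C|: x∈[1,4], y∈[4,7] → 3·3 = 9.
|Parcel B∩Parcel C|: x∈[5,8], y∈[6,7] → 3·1 = 3.
|Parcel A∩Parcel B∩Parcel C| = 0.
|Parcel A ∪ Parcel B ∪ Parcel C| = 56 − 12 + 0 = 44.00.

44.00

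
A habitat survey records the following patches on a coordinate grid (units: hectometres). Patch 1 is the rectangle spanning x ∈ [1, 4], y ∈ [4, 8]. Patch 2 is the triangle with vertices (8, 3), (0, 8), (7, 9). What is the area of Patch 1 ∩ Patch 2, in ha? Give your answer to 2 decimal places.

The intersection is the polygon with vertices (1,8), (4,8), (4,5.5), (1,7.375).
By the shoelace formula its area is 4.69.

4.69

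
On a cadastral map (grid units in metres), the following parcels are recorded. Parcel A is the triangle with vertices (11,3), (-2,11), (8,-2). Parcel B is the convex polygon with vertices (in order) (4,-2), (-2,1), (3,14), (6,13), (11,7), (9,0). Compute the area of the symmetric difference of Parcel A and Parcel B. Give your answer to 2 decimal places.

|Parcel A| = 44.5, |Parcel B| = 129, |Parcel A∩Parcel B| = 37.6613.
|Parcel A △ Parcel B| = |Parcel A| + |Parcel B| − 2·|Parcel A∩Parcel B| = 44.5 + 129 − 75.3225 = 98.18.

98.18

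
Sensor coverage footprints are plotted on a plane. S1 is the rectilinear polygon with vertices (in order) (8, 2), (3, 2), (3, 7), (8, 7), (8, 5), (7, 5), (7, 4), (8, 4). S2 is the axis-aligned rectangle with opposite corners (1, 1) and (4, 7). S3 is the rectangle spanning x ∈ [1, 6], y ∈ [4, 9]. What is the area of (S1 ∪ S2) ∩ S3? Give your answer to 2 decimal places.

15.00

The region (S1 ∪ S2) ∩ S3 is the polygon with vertices (1,7), (3,7), (4,7), (6,7), (6,4), (1,4).
By the shoelace formula its area is 15.00.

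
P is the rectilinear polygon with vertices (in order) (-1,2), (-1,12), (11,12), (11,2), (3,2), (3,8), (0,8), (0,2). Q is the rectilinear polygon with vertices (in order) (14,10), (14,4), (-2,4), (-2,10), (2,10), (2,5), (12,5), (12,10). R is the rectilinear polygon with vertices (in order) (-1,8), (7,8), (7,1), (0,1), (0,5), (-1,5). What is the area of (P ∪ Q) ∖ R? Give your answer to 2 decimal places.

94.00

|P ∪ Q| = 130.
|(P ∪ Q) ∩ R| = 36.
|(P ∪ Q) ∖ R| = 130 − 36 = 94.00.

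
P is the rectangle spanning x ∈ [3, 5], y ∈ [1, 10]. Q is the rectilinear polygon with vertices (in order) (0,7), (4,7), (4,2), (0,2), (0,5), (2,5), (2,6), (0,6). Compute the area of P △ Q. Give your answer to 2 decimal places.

|P| = 18, |Q| = 18, |P∩Q| = 5.
|P △ Q| = |P| + |Q| − 2·|P∩Q| = 18 + 18 − 10 = 26.00.

26.00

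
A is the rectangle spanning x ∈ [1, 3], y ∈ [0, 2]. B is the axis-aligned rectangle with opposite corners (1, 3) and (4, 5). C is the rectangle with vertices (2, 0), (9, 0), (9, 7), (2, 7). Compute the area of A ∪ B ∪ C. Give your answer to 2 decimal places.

By inclusion–exclusion:
Individual areas: |A| = 4, |B| = 6, |C| = 49.
|A∩B| = 0 (no overlap).
|A∩C|: x∈[2,3], y∈[0,2] → 1·2 = 2.
|B∩C|: x∈[2,4], y∈[3,5] → 2·2 = 4.
|A∩B∩C| = 0.
|A ∪ B ∪ C| = 59 − 6 + 0 = 53.00.

53.00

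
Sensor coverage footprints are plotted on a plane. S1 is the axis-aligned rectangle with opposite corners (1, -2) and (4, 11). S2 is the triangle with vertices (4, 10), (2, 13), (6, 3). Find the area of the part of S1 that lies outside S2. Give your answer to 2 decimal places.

|S1| = 39, |S1∩S2| = 1.4667.
|S1 ∖ S2| = |S1| − |S1∩S2| = 39 − 1.4667 = 37.53.

37.53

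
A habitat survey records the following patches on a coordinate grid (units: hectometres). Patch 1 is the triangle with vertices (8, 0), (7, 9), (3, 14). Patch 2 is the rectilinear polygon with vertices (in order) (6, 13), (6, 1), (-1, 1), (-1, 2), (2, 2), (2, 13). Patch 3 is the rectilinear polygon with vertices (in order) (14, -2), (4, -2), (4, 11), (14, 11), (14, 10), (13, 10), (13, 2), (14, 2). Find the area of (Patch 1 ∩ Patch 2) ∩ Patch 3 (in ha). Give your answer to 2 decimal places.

The region (Patch 1 ∩ Patch 2) ∩ Patch 3 is the polygon with vertices (6,5.6), (4.071,11), (5.4,11), (6,10.25).
By the shoelace formula its area is 4.98.

4.98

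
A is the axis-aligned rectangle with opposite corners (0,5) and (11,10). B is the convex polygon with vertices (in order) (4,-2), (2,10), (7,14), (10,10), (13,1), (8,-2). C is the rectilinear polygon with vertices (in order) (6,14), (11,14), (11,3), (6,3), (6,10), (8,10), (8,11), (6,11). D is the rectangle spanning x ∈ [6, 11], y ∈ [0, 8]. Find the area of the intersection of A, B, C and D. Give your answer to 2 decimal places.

14.83

The intersection is the polygon with vertices (6,8), (10.667,8), (11,7), (11,5), (6,5).
By the shoelace formula its area is 14.83.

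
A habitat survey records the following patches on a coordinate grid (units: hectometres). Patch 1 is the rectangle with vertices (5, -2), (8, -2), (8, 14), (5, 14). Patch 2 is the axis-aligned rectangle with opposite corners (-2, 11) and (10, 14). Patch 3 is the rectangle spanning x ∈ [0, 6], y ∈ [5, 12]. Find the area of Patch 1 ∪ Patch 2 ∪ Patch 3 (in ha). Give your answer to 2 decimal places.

By inclusion–exclusion:
Individual areas: |Patch 1| = 48, |Patch 2| = 36, |Patch 3| = 42.
|Patch 1∩Patch 2|: x∈[5,8], y∈[11,14] → 3·3 = 9.
|Patch 1∩Patch 3|: x∈[5,6], y∈[5,12] → 1·7 = 7.
|Patch 2∩Patch 3|: x∈[0,6], y∈[11,12] → 6·1 = 6.
|Patch 1∩Patch 2∩Patch 3| = 1.
|Patch 1 ∪ Patch 2 ∪ Patch 3| = 126 − 22 + 1 = 105.00.

105.00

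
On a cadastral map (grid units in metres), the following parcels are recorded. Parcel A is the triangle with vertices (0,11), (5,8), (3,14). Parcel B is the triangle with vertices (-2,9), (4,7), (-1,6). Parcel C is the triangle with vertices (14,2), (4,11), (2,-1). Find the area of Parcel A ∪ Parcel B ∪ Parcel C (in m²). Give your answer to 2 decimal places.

By inclusion–exclusion:
Individual areas: |Parcel A| = 12, |Parcel B| = 8, |Parcel C| = 69.
|Parcel A∩Parcel B| = 0.
|Parcel A∩Parcel C| = 1.6364.
|Parcel B∩Parcel C| = 0.1162.
|Parcel A∩Parcel B∩Parcel C| = 0.
|Parcel A ∪ Parcel B ∪ Parcel C| = 89 − 1.7525 + 0 = 87.25.

87.25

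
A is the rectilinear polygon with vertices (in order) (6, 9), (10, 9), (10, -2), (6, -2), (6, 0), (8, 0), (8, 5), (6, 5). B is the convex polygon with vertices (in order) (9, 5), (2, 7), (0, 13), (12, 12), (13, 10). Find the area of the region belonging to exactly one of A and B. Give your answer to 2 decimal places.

74.82

|A| = 34, |B| = 69, |A∩B| = 14.0893.
|A △ B| = |A| + |B| − 2·|A∩B| = 34 + 69 − 28.1786 = 74.82.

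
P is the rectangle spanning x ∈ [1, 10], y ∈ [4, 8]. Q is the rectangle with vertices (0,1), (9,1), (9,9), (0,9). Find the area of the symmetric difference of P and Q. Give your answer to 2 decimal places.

|P∩Q|: x∈[1,9], y∈[4,8] → 8·4 = 32.
|P △ Q| = |P| + |Q| − 2·|P∩Q| = 36 + 72 − 64 = 44.00.

44.00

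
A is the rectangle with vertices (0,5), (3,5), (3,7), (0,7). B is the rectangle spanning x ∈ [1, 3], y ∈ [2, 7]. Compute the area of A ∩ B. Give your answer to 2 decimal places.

|A∩B|: x∈[1,3], y∈[5,7] → 2·2 = 4.

4.00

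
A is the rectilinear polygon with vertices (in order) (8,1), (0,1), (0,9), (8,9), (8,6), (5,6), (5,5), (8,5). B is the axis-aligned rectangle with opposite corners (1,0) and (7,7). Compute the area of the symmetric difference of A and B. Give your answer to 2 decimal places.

35.00

|A| = 61, |B| = 42, |A∩B| = 34.
|A △ B| = |A| + |B| − 2·|A∩B| = 61 + 42 − 68 = 35.00.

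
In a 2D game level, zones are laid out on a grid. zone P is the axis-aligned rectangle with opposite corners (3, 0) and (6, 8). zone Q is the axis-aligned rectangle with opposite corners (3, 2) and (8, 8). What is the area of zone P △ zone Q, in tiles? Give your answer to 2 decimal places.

18.00

|zone P∩zone Q|: x∈[3,6], y∈[2,8] → 3·6 = 18.
|zone P △ zone Q| = |zone P| + |zone Q| − 2·|zone P∩zone Q| = 24 + 30 − 36 = 18.00.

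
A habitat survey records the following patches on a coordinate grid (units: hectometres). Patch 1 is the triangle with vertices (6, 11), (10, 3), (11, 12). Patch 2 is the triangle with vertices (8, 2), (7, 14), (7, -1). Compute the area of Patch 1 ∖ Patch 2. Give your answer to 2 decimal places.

21.07

|Patch 1| = 22, |Patch 1∩Patch 2| = 0.9287.
|Patch 1 ∖ Patch 2| = |Patch 1| − |Patch 1∩Patch 2| = 22 − 0.9287 = 21.07.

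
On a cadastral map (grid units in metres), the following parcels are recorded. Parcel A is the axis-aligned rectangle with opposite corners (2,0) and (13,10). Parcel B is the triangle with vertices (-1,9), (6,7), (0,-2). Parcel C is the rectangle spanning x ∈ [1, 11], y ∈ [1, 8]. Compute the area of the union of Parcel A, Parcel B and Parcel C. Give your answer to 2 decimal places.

133.21

By inclusion–exclusion:
Individual areas: |Parcel A| = 110, |Parcel B| = 37.5, |Parcel C| = 70.
|Parcel A∩Parcel B| = 14.2857.
|Parcel A∩Parcel C|: x∈[2,11], y∈[1,8] → 9·7 = 63.
|Parcel B∩Parcel C| = 21.25.
|Parcel A∩Parcel B∩Parcel C| = 14.25.
|Parcel A ∪ Parcel B ∪ Parcel C| = 217.5 − 98.5357 + 14.25 = 133.21.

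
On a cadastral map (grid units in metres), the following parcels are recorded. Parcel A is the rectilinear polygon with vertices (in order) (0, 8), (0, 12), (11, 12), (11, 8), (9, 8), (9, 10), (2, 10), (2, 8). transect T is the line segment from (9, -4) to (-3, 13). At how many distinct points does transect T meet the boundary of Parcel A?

The segment meets the boundary at (0,8.75), (0.529,8).

2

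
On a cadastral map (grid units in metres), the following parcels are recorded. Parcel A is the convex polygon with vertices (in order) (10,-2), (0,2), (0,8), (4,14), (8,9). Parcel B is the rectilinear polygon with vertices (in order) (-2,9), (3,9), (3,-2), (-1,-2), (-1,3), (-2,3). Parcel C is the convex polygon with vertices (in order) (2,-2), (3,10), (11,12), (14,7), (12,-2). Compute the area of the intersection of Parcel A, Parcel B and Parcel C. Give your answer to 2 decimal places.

The intersection is the polygon with vertices (3,9), (3,0.8), (2.258,1.097), (2.917,9).
By the shoelace formula its area is 3.37.

3.37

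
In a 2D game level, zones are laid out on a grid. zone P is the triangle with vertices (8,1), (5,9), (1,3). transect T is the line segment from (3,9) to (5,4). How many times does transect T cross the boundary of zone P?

1

The segment meets the boundary at (3.75,7.125).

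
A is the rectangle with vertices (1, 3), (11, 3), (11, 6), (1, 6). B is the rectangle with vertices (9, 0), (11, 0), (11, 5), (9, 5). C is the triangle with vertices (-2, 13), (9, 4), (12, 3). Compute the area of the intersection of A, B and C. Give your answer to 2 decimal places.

The intersection is the polygon with vertices (9,5), (9.2,5), (11,3.714), (11,3.333), (9,4).
By the shoelace formula its area is 1.51.

1.51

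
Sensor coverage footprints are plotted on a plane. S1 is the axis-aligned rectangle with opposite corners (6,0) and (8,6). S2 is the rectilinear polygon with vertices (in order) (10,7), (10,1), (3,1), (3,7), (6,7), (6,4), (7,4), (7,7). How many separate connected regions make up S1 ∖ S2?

2

S1 ∖ S2 splits into 2 disjoint pieces (area 2, area 2).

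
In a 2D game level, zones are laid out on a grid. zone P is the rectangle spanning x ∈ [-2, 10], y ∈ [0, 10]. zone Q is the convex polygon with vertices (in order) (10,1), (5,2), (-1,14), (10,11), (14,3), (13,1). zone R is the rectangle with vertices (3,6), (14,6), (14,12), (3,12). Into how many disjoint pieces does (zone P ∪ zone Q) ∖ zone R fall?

1

(zone P ∪ zone Q) ∖ zone R is a single connected region.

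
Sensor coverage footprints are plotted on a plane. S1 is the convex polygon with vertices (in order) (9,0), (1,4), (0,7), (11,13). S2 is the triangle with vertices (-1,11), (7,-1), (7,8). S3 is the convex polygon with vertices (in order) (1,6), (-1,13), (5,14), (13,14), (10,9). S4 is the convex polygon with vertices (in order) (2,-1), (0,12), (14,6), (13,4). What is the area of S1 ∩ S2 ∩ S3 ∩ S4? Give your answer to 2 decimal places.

The intersection is the polygon with vertices (3.938,9.148), (7,8), (2.091,6.364), (1.222,7.667).
By the shoelace formula its area is 7.74.

7.74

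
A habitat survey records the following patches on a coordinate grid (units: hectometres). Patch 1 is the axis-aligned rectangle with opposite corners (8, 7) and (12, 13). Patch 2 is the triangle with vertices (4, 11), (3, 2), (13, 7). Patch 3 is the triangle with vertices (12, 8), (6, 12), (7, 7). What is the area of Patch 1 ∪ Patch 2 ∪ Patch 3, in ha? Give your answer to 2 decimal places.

By inclusion–exclusion:
Individual areas: |Patch 1| = 24, |Patch 2| = 42.5, |Patch 3| = 13.
|Patch 1∩Patch 2| = 5.3333.
|Patch 1∩Patch 3| = 6.9333.
|Patch 2∩Patch 3| = 6.2977.
|Patch 1∩Patch 2∩Patch 3| = 3.1728.
|Patch 1 ∪ Patch 2 ∪ Patch 3| = 79.5 − 18.5644 + 3.1728 = 64.11.

64.11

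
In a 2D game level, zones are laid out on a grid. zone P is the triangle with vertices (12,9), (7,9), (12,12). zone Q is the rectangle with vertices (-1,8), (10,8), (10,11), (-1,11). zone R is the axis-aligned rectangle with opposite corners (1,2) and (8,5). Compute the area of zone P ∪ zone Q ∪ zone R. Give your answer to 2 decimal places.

By inclusion–exclusion:
Individual areas: |zone P| = 7.5, |zone Q| = 33, |zone R| = 21.
|zone P∩zone Q| = 2.7.
|zone P∩zone R| = 0.
|zone Q∩zone R| = 0 (no overlap).
|zone P∩zone Q∩zone R| = 0.
|zone P ∪ zone Q ∪ zone R| = 61.5 − 2.7 + 0 = 58.80.

58.80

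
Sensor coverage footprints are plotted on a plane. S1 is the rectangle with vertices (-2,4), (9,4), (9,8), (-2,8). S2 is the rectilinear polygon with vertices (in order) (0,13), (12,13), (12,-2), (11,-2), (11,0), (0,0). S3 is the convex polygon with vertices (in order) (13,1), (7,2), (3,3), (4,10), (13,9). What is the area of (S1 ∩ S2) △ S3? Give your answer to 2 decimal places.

64.43

|S1 ∩ S2| = 36.
|(S1 ∩ S2) ∩ S3| = 22.2857.
|(S1 ∩ S2) △ S3| = 36 + 73 − 44.5714 = 64.43.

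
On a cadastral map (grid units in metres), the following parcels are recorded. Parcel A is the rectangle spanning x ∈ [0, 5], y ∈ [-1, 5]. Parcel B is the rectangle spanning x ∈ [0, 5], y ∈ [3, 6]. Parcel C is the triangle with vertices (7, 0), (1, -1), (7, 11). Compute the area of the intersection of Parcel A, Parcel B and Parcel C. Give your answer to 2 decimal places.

The intersection is the polygon with vertices (3,3), (4,5), (5,5), (5,3).
By the shoelace formula its area is 3.00.

3.00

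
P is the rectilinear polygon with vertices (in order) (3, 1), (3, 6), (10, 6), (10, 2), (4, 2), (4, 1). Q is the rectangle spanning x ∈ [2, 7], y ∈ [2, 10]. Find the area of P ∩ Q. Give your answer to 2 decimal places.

The intersection is the polygon with vertices (3,6), (7,6), (7,2), (4,2), (3,2).
By the shoelace formula its area is 16.00.

16.00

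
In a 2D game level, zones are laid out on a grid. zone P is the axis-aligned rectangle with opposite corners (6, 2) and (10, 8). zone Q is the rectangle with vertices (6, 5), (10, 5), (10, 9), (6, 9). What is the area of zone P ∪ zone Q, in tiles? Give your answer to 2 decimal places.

28.00

By inclusion–exclusion:
Individual areas: |zone P| = 24, |zone Q| = 16.
|zone P∩zone Q|: x∈[6,10], y∈[5,8] → 4·3 = 12.
|zone P ∪ zone Q| = 40 − 12 = 28.00.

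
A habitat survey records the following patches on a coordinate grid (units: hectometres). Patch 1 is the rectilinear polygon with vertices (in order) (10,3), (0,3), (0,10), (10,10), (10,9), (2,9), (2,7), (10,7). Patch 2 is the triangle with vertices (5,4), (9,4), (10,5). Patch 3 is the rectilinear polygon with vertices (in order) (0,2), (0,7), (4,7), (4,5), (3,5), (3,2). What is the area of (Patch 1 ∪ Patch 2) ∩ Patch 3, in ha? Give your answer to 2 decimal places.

The region (Patch 1 ∪ Patch 2) ∩ Patch 3 is the polygon with vertices (0,7), (2,7), (4,7), (4,5), (3,5), (3,3), (0,3).
By the shoelace formula its area is 14.00.

14.00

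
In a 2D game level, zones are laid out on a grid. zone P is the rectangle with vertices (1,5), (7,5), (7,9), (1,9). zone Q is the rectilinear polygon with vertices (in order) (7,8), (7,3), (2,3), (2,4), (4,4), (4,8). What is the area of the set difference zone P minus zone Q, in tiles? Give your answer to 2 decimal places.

15.00

|zone P| = 24, |zone P∩zone Q| = 9.
|zone P ∖ zone Q| = |zone P| − |zone P∩zone Q| = 24 − 9 = 15.00.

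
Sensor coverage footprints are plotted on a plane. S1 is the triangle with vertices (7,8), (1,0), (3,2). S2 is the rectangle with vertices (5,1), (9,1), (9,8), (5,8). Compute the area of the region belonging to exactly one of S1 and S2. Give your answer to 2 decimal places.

|S1| = 2, |S2| = 28, |S1∩S2| = 0.3333.
|S1 △ S2| = |S1| + |S2| − 2·|S1∩S2| = 2 + 28 − 0.6667 = 29.33.

29.33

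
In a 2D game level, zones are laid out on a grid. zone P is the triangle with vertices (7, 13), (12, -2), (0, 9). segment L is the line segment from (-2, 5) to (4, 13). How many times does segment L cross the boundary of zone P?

The segment meets the boundary at (1.75,10), (0.593,8.457).

2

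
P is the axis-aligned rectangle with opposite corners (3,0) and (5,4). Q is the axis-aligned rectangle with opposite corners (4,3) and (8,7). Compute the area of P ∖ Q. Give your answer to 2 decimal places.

|P∩Q|: x∈[4,5], y∈[3,4] → 1·1 = 1.
|P| = 8.
|P ∖ Q| = |P| − |P∩Q| = 8 − 1 = 7.00.

7.00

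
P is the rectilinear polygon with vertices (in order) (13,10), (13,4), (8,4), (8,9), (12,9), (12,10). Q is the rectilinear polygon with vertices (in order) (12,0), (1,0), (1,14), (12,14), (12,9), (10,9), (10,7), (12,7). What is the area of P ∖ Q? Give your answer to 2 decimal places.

10.00

|P| = 26, |P∩Q| = 16.
|P ∖ Q| = |P| − |P∩Q| = 26 − 16 = 10.00.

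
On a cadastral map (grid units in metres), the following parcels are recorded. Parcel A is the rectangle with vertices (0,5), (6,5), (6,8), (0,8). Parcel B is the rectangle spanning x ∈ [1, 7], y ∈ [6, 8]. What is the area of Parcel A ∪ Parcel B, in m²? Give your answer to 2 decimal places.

20.00

By inclusion–exclusion:
Individual areas: |Parcel A| = 18, |Parcel B| = 12.
|Parcel A∩Parcel B|: x∈[1,6], y∈[6,8] → 5·2 = 10.
|Parcel A ∪ Parcel B| = 30 − 10 = 20.00.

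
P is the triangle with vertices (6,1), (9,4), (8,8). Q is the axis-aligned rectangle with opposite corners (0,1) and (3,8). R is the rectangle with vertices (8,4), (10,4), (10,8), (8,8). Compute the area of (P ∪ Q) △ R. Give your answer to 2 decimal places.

|P ∪ Q| = 28.5.
|(P ∪ Q) ∩ R| = 2.
|(P ∪ Q) △ R| = 28.5 + 8 − 4 = 32.50.

32.50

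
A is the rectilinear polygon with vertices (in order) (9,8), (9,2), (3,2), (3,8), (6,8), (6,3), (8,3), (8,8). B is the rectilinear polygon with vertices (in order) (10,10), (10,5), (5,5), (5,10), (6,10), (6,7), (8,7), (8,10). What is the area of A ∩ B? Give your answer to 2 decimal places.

6.00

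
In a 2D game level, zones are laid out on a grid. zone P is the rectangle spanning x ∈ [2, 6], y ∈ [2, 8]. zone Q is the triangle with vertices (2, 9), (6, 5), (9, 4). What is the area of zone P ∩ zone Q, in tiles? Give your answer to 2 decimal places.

2.09

The intersection is the polygon with vertices (6,5), (3,8), (3.4,8), (6,6.143).
By the shoelace formula its area is 2.09.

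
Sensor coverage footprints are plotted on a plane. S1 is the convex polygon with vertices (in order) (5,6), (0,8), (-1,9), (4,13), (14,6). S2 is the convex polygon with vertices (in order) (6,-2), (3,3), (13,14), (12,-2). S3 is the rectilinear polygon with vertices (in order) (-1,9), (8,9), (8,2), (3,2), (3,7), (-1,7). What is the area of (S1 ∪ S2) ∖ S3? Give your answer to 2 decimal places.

93.06

|S1 ∪ S2| = 128.1164.
|(S1 ∪ S2) ∩ S3| = 35.0591.
|(S1 ∪ S2) ∖ S3| = 128.1164 − 35.0591 = 93.06.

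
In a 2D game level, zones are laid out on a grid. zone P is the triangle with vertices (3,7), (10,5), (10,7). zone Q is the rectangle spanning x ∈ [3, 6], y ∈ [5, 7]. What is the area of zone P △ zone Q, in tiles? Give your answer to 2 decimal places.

|zone P| = 7, |zone Q| = 6, |zone P∩zone Q| = 1.2857.
|zone P △ zone Q| = |zone P| + |zone Q| − 2·|zone P∩zone Q| = 7 + 6 − 2.5714 = 10.43.

10.43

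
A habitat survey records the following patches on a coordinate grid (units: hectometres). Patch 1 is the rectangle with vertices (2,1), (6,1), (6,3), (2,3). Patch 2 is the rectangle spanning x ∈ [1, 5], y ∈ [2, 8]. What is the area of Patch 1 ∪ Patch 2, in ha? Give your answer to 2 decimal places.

29.00

By inclusion–exclusion:
Individual areas: |Patch 1| = 8, |Patch 2| = 24.
|Patch 1∩Patch 2|: x∈[2,5], y∈[2,3] → 3·1 = 3.
|Patch 1 ∪ Patch 2| = 32 − 3 = 29.00.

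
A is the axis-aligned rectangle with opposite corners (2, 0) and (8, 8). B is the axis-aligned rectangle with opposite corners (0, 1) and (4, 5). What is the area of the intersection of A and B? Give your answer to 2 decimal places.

8.00

|A∩B|: x∈[2,4], y∈[1,5] → 2·4 = 8.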